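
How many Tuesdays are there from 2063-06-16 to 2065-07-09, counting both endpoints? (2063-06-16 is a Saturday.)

108

2063-06-16 is a Saturday; the first Tuesday on or after it is 2063-06-19 (3 days later).
From 2063-06-19 to 2065-07-09: 195 + 366 + 190 = 751 days (rest of 2063, 2064, to 2065-07-09 in 2065).
751 ÷ 7 = 107 full weeks with remainder 2, so 107 more Tuesdays after the first → 108.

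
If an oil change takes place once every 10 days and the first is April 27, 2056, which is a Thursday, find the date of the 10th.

The 10th occurrence is 9 intervals after the first: 9 × 10 = 90 days after April 27, 2056.
April has 30 days — 3 days to the end of April leaves 87.
May has 31 days (56 left).
June has 30 days (26 left).
26 days into July → July 26, 2056.

July 26, 2056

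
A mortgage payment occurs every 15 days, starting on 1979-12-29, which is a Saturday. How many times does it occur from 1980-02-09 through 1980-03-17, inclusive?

Occurrences land 15·i days after 1979-12-29 for i = 0, 1, 2, …
1980-02-09 is 42 days after the start; 42 ÷ 15 = 2 remainder 12; since the remainder is 12, round up to i = 3. First occurrence in the window: #4 on 1980-02-12 (3×15 = 45 days in).
1980-03-17 is 79 days after the start; 79 ÷ 15 = 5 remainder 4. Last occurrence in the window: #6 on 1980-03-13.
Occurrences #4 through #6: 3 in total.

3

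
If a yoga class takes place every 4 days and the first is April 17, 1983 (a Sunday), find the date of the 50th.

The 50th occurrence is 49 intervals after the first: 49 × 4 = 196 days after April 17, 1983.
April has 30 days — 13 days to the end of April leaves 183.
May has 31 days (152 left).
June has 30 days (122 left).
July has 31 days (91 left).
August has 31 days (60 left).
September has 30 days (30 left).
30 days into October → October 30, 1983.

October 30, 1983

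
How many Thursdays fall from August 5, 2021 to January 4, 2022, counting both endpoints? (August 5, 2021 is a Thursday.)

22

August 5, 2021 is a Thursday; the first Thursday on or after it is August 5, 2021.
From August 5, 2021 to January 4, 2022: 26 + 30 + 31 + 30 + 31 + 4 = 152 days (rest of August, September, October, November, December, January).
152 ÷ 7 = 21 full weeks with remainder 5, so 21 more Thursdays after the first → 22.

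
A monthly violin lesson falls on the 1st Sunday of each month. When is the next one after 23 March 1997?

March 1997 starts on a Saturday, so its 1st Sunday is 2 March 1997 (1 day in).
That is not after 23 March 1997, so look at April 1997.
April 1997 starts on a Tuesday, so its 1st Sunday is 6 April 1997 (5 days in).

6 April 1997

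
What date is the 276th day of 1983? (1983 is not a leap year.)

January has 31 days (276 − 31 = 245 remain).
February has 28 days (245 − 28 = 217 remain).
March has 31 days (217 − 31 = 186 remain).
April has 30 days (186 − 30 = 156 remain).
May has 31 days (156 − 31 = 125 remain).
June has 30 days (125 − 30 = 95 remain).
July has 31 days (95 − 31 = 64 remain).
August has 31 days (64 − 31 = 33 remain).
September has 30 days (33 − 30 = 3 remain).
3 into October → October 3.

1983-10-03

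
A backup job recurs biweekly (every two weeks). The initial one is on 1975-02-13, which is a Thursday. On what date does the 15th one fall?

The 15th occurrence is 14 intervals after the first: 14 × 14 = 196 days after 1975-02-13.
February has 28 days — 15 days to the end of February leaves 181.
March has 31 days (150 left).
April has 30 days (120 left).
May has 31 days (89 left).
June has 30 days (59 left).
July has 31 days (28 left).
28 days into August → 1975-08-28.

1975-08-28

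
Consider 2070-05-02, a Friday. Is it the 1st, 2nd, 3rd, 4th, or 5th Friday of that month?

1st

Day 2 falls in week ⌈2/7⌉ of the month.
Days 1–7 hold the 1st Friday, 8–14 the 2nd, 15–21 the 3rd, 22–28 the 4th, 29–31 the 5th.
2 is in the range for the 1st.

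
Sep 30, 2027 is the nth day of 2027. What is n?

Days in months before Sep: 31 + 28 + 31 + 30 + 31 + 30 + 31 + 31 = 243.
Plus 30 days into Sep → day 273.

273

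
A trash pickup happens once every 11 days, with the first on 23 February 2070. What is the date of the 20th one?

20 September 2070

The 20th occurrence is 19 intervals after the first: 19 × 11 = 209 days after 23 February 2070.
February has 28 days — 5 days to the end of February leaves 204.
March has 31 days (173 left).
April has 30 days (143 left).
May has 31 days (112 left).
June has 30 days (82 left).
July has 31 days (51 left).
August has 31 days (20 left).
20 days into September → 20 September 2070.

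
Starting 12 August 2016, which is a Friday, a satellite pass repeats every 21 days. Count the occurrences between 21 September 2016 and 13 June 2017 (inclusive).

Occurrences land 21·i days after 12 August 2016 for i = 0, 1, 2, …
21 September 2016 is 40 days after the start; 40 ÷ 21 = 1 remainder 19; since the remainder is 19, round up to i = 2. First occurrence in the window: #3 on 23 September 2016 (2×21 = 42 days in).
13 June 2017 is 305 days after the start; 305 ÷ 21 = 14 remainder 11. Last occurrence in the window: #15 on 2 June 2017.
Occurrences #3 through #15: 13 in total.

13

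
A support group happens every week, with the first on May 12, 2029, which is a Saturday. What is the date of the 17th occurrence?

Sep 1, 2029

The 17th occurrence is 16 intervals after the first: 16 × 7 = 112 days after May 12, 2029.
May has 31 days — 19 days to the end of May leaves 93.
Jun has 30 days (63 left).
Jul has 31 days (32 left).
Aug has 31 days (1 left).
1 day into Sep → Sep 1, 2029.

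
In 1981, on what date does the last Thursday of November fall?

November 26, 1981

November 1981 begins on a Sunday, so the first Thursday is November 5 (4 days later).
November 1981 has 30 days. Adding weeks: 5, 12, 19, 26 — the last one ≤ 30 is the 26th.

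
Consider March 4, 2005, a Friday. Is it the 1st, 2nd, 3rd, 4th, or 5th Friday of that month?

Day 4 falls in week ⌈4/7⌉ of the month.
Days 1–7 hold the 1st Friday, 8–14 the 2nd, 15–21 the 3rd, 22–28 the 4th, 29–31 the 5th.
4 is in the range for the 1st.

1st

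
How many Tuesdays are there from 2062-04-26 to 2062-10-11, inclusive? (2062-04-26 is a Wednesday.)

2062-04-26 is a Wednesday; the first Tuesday on or after it is 2062-05-02 (6 days later).
From 2062-05-02 to 2062-10-11: 29 + 30 + 31 + 31 + 30 + 11 = 162 days (rest of May, June, July, August, September, October).
162 ÷ 7 = 23 full weeks with remainder 1, so 23 more Tuesdays after the first → 24.

24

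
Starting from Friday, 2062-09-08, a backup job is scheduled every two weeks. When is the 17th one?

The 17th occurrence is 16 intervals after the first: 16 × 14 = 224 days after 2062-09-08.
September has 30 days — 22 days to the end of September leaves 202.
October has 31 days (171 left).
November has 30 days (141 left).
December has 31 days (110 left).
January has 31 days (79 left).
February has 28 days (51 left).
March has 31 days (20 left).
20 days into April → 2063-04-20.

2063-04-20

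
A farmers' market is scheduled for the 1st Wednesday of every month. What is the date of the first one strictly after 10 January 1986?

5 February 1986

January 1986 starts on a Wednesday, so its 1st Wednesday is 1 January 1986.
That is not after 10 January 1986, so look at February 1986.
February 1986 starts on a Saturday, so its 1st Wednesday is 5 February 1986 (4 days in).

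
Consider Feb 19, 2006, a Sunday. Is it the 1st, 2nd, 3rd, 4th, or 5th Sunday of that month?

Day 19 falls in week ⌈19/7⌉ of the month.
Days 1–7 hold the 1st Sunday, 8–14 the 2nd, 15–21 the 3rd, 22–28 the 4th, 29–31 the 5th.
19 is in the range for the 3rd.

3rd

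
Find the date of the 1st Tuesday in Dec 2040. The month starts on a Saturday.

Dec 4, 2040

Dec 2040 begins on a Saturday, so the first Tuesday is Dec 4 (3 days later).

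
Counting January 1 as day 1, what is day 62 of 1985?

1985-03-03

January has 31 days (62 − 31 = 31 remain).
February has 28 days (31 − 28 = 3 remain).
3 into March → March 3.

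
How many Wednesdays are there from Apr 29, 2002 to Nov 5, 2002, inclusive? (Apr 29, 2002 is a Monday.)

27

Apr 29, 2002 is a Monday; the first Wednesday on or after it is May 1, 2002 (2 days later).
From May 1, 2002 to Nov 5, 2002: 30 + 30 + 31 + 31 + 30 + 31 + 5 = 188 days (rest of May, Jun, Jul, Aug, Sep, Oct, Nov).
188 ÷ 7 = 26 full weeks with remainder 6, so 26 more Wednesdays after the first → 27.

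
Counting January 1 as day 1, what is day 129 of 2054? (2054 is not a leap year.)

May 9, 2054

January has 31 days (129 − 31 = 98 remain).
February has 28 days (98 − 28 = 70 remain).
March has 31 days (70 − 31 = 39 remain).
April has 30 days (39 − 30 = 9 remain).
9 into May → May 9.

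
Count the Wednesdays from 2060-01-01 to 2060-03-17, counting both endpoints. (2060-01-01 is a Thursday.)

2060-01-01 is a Thursday; the first Wednesday on or after it is 2060-01-07 (6 days later).
From 2060-01-07 to 2060-03-17: 24 + 29 + 17 = 70 days (rest of January, February, March).
70 ÷ 7 = 10 full weeks with remainder 0, so 10 more Wednesdays after the first → 11.

11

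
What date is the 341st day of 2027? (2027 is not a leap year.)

Jan has 31 days (341 − 31 = 310 remain).
Feb has 28 days (310 − 28 = 282 remain).
Mar has 31 days (282 − 31 = 251 remain).
Apr has 30 days (251 − 30 = 221 remain).
May has 31 days (221 − 31 = 190 remain).
Jun has 30 days (190 − 30 = 160 remain).
Jul has 31 days (160 − 31 = 129 remain).
Aug has 31 days (129 − 31 = 98 remain).
Sep has 30 days (98 − 30 = 68 remain).
Oct has 31 days (68 − 31 = 37 remain).
Nov has 30 days (37 − 30 = 7 remain).
7 into Dec → Dec 7.

Dec 7, 2027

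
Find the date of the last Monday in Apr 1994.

Apr 25, 1994

Apr 1994 begins on a Friday, so the first Monday is Apr 4 (3 days later).
Apr 1994 has 30 days. Adding weeks: 4, 11, 18, 25 — the last one ≤ 30 is the 25th.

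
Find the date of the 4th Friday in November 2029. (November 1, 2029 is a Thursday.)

November 2029 begins on a Thursday, so the first Friday is November 2 (1 day later).
The 4th Friday is 3 weeks later: 2 + 21 = 23.

23 November 2029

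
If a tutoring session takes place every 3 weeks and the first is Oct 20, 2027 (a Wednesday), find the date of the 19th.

The 19th occurrence is 18 intervals after the first: 18 × 21 = 378 days after Oct 20, 2027.
Oct has 31 days — 11 days to the end of Oct leaves 367.
Nov has 30 days (337 left).
Dec has 31 days (306 left).
Jan has 31 days (275 left).
Feb has 29 days (246 left).
Mar has 31 days (215 left).
Apr has 30 days (185 left).
May has 31 days (154 left).
Jun has 30 days (124 left).
Jul has 31 days (93 left).
Aug has 31 days (62 left).
Sep has 30 days (32 left).
Oct has 31 days (1 left).
1 day into Nov → Nov 1, 2028.

Nov 1, 2028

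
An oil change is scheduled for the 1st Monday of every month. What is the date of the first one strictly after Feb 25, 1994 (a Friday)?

Mar 7, 1994

Feb 1994 starts on a Tuesday, so its 1st Monday is Feb 7, 1994 (6 days in).
That is not after Feb 25, 1994, so look at Mar 1994.
Mar 1994 starts on a Tuesday, so its 1st Monday is Mar 7, 1994 (6 days in).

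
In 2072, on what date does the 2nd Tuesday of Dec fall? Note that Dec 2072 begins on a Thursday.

Dec 2072 begins on a Thursday, so the first Tuesday is Dec 6 (5 days later).
The 2nd Tuesday is 1 weeks later: 6 + 7 = 13.

Dec 13, 2072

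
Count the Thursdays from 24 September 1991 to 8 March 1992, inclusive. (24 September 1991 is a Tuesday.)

24

24 September 1991 is a Tuesday; the first Thursday on or after it is 26 September 1991 (2 days later).
From 26 September 1991 to 8 March 1992: 4 + 31 + 30 + 31 + 31 + 29 + 8 = 164 days (rest of September, October, November, December, January, February, March).
164 ÷ 7 = 23 full weeks with remainder 3, so 23 more Thursdays after the first → 24.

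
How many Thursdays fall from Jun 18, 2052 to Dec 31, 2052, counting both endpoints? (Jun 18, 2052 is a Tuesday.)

Jun 18, 2052 is a Tuesday; the first Thursday on or after it is Jun 20, 2052 (2 days later).
From Jun 20, 2052 to Dec 31, 2052: 10 + 31 + 31 + 30 + 31 + 30 + 31 = 194 days (rest of Jun, Jul, Aug, Sep, Oct, Nov, Dec).
194 ÷ 7 = 27 full weeks with remainder 5, so 27 more Thursdays after the first → 28.

28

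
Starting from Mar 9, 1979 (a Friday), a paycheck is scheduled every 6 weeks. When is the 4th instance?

Jul 13, 1979

The 4th occurrence is 3 intervals after the first: 3 × 42 = 126 days after Mar 9, 1979.
Mar has 31 days — 22 days to the end of Mar leaves 104.
Apr has 30 days (74 left).
May has 31 days (43 left).
Jun has 30 days (13 left).
13 days into Jul → Jul 13, 1979.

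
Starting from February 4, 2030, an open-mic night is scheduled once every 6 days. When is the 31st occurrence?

August 3, 2030

The 31st occurrence is 30 intervals after the first: 30 × 6 = 180 days after February 4, 2030.
February has 28 days — 24 days to the end of February leaves 156.
March has 31 days (125 left).
April has 30 days (95 left).
May has 31 days (64 left).
June has 30 days (34 left).
July has 31 days (3 left).
3 days into August → August 3, 2030.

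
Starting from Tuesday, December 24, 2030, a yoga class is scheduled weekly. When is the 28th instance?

The 28th occurrence is 27 intervals after the first: 27 × 7 = 189 days after December 24, 2030.
December has 31 days — 7 days to the end of December leaves 182.
January has 31 days (151 left).
February has 28 days (123 left).
March has 31 days (92 left).
April has 30 days (62 left).
May has 31 days (31 left).
June has 30 days (1 left).
1 day into July → July 1, 2031.

July 1, 2031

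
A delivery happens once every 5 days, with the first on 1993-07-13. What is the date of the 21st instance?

The 21st occurrence is 20 intervals after the first: 20 × 5 = 100 days after 1993-07-13.
July has 31 days — 18 days to the end of July leaves 82.
August has 31 days (51 left).
September has 30 days (21 left).
21 days into October → 1993-10-21.

1993-10-21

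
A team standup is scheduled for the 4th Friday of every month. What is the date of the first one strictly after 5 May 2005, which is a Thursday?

27 May 2005

May 2005 starts on a Sunday; its first Friday is the 6th, so the 4th Friday is the 27th — 27 May 2005.
27 May 2005 is after 5 May 2005, so that is the next one.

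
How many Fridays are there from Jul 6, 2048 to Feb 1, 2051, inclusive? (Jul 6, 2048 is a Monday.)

134

Jul 6, 2048 is a Monday; the first Friday on or after it is Jul 10, 2048 (4 days later).
From Jul 10, 2048 to Feb 1, 2051: 174 + 365 + 365 + 32 = 936 days (rest of 2048, 2049, 2050, to Feb 1, 2051 in 2051).
936 ÷ 7 = 133 full weeks with remainder 5, so 133 more Fridays after the first → 134.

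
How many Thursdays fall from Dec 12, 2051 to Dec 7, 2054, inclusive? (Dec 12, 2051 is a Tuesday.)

Dec 12, 2051 is a Tuesday; the first Thursday on or after it is Dec 14, 2051 (2 days later).
From Dec 14, 2051 to Dec 7, 2054: 17 + 366 + 365 + 341 = 1089 days (rest of 2051, 2052, 2053, to Dec 7, 2054 in 2054).
1089 ÷ 7 = 155 full weeks with remainder 4, so 155 more Thursdays after the first → 156.

156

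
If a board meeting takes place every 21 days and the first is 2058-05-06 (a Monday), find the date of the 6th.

2058-08-19

The 6th occurrence is 5 intervals after the first: 5 × 21 = 105 days after 2058-05-06.
May has 31 days — 25 days to the end of May leaves 80.
June has 30 days (50 left).
July has 31 days (19 left).
19 days into August → 2058-08-19.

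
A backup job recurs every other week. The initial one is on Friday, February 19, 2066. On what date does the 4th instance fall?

The 4th occurrence is 3 intervals after the first: 3 × 14 = 42 days after February 19, 2066.
February has 28 days — 9 days to the end of February leaves 33.
March has 31 days (2 left).
2 days into April → April 2, 2066.

April 2, 2066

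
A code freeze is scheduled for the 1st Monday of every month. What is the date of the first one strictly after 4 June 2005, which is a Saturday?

6 June 2005

June 2005 starts on a Wednesday, so its 1st Monday is 6 June 2005 (5 days in).
6 June 2005 is after 4 June 2005, so that is the next one.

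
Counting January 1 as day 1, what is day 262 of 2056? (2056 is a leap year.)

18 September 2056

January has 31 days (262 − 31 = 231 remain).
February has 29 days (231 − 29 = 202 remain).
March has 31 days (202 − 31 = 171 remain).
April has 30 days (171 − 30 = 141 remain).
May has 31 days (141 − 31 = 110 remain).
June has 30 days (110 − 30 = 80 remain).
July has 31 days (80 − 31 = 49 remain).
August has 31 days (49 − 31 = 18 remain).
18 into September → September 18.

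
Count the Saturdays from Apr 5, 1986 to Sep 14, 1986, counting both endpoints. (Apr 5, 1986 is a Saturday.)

24

Apr 5, 1986 is a Saturday; the first Saturday on or after it is Apr 5, 1986.
From Apr 5, 1986 to Sep 14, 1986: 25 + 31 + 30 + 31 + 31 + 14 = 162 days (rest of Apr, May, Jun, Jul, Aug, Sep).
162 ÷ 7 = 23 full weeks with remainder 1, so 23 more Saturdays after the first → 24.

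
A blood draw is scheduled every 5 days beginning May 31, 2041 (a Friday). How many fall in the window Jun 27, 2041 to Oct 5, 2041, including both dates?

Occurrences land 5·i days after May 31, 2041 for i = 0, 1, 2, …
Jun 27, 2041 is 27 days after the start; 27 ÷ 5 = 5 remainder 2; since the remainder is 2, round up to i = 6. First occurrence in the window: #7 on Jun 30, 2041 (6×5 = 30 days in).
Oct 5, 2041 is 127 days after the start; 127 ÷ 5 = 25 remainder 2. Last occurrence in the window: #26 on Oct 3, 2041.
Occurrences #7 through #26: 20 in total.

20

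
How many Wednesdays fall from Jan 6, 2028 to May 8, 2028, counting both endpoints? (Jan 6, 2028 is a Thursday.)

Jan 6, 2028 is a Thursday; the first Wednesday on or after it is Jan 12, 2028 (6 days later).
From Jan 12, 2028 to May 8, 2028: 19 + 29 + 31 + 30 + 8 = 117 days (rest of Jan, Feb, Mar, Apr, May).
117 ÷ 7 = 16 full weeks with remainder 5, so 16 more Wednesdays after the first → 17.

17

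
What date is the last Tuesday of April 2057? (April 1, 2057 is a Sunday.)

April 24, 2057

April 2057 begins on a Sunday, so the first Tuesday is April 3 (2 days later).
April 2057 has 30 days. Adding weeks: 3, 10, 17, 24 — the last one ≤ 30 is the 24th.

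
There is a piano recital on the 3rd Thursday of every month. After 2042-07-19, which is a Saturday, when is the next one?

2042-08-21

July 2042 starts on a Tuesday; its first Thursday is the 3rd, so the 3rd Thursday is the 17th — 2042-07-17.
That is not after 2042-07-19, so look at August 2042.
August 2042 starts on a Friday; its first Thursday is the 7th, so the 3rd Thursday is the 21st — 2042-08-21.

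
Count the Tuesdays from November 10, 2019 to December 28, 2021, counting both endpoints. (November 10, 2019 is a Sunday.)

November 10, 2019 is a Sunday; the first Tuesday on or after it is November 12, 2019 (2 days later).
From November 12, 2019 to December 28, 2021: 49 + 366 + 362 = 777 days (rest of 2019, 2020, to December 28, 2021 in 2021).
777 ÷ 7 = 111 full weeks with remainder 0, so 111 more Tuesdays after the first → 112.

112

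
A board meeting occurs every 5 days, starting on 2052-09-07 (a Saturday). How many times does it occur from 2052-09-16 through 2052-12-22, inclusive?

20

Occurrences land 5·i days after 2052-09-07 for i = 0, 1, 2, …
2052-09-16 is 9 days after the start; 9 ÷ 5 = 1 remainder 4; since the remainder is 4, round up to i = 2. First occurrence in the window: #3 on 2052-09-17 (2×5 = 10 days in).
2052-12-22 is 106 days after the start; 106 ÷ 5 = 21 remainder 1. Last occurrence in the window: #22 on 2052-12-21.
Occurrences #3 through #22: 20 in total.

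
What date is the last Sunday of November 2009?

2009-11-29

The first Sunday of November 2009 is November 1.
November 2009 has 30 days. Adding weeks: 1, 8, 15, 22, 29 — the last one ≤ 30 is the 29th.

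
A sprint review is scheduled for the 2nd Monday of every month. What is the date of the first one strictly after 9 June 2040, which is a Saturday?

June 2040 starts on a Friday; its first Monday is the 4th, so the 2nd Monday is the 11th — 11 June 2040.
11 June 2040 is after 9 June 2040, so that is the next one.

11 June 2040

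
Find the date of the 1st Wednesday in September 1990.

September 1990 begins on a Saturday, so the first Wednesday is September 5 (4 days later).

September 5, 1990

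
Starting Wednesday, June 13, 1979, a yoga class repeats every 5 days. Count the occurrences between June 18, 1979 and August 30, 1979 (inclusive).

15

Occurrences land 5·i days after June 13, 1979 for i = 0, 1, 2, …
June 18, 1979 is 5 days after the start; 5 ÷ 5 = 1 remainder 0. First occurrence in the window: #2 on June 18, 1979 (1×5 = 5 days in).
August 30, 1979 is 78 days after the start; 78 ÷ 5 = 15 remainder 3. Last occurrence in the window: #16 on August 27, 1979.
Occurrences #2 through #16: 15 in total.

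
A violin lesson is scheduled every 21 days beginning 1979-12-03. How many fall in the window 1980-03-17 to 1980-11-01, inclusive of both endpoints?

11

Occurrences land 21·i days after 1979-12-03 for i = 0, 1, 2, …
1980-03-17 is 105 days after the start; 105 ÷ 21 = 5 remainder 0. First occurrence in the window: #6 on 1980-03-17 (5×21 = 105 days in).
1980-11-01 is 334 days after the start; 334 ÷ 21 = 15 remainder 19. Last occurrence in the window: #16 on 1980-10-13.
Occurrences #6 through #16: 11 in total.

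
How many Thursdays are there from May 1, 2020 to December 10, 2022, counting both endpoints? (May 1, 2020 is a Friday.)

136

May 1, 2020 is a Friday; the first Thursday on or after it is May 7, 2020 (6 days later).
From May 7, 2020 to December 10, 2022: 238 + 365 + 344 = 947 days (rest of 2020, 2021, to December 10, 2022 in 2022).
947 ÷ 7 = 135 full weeks with remainder 2, so 135 more Thursdays after the first → 136.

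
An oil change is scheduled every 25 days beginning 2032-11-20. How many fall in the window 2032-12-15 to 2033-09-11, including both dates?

Occurrences land 25·i days after 2032-11-20 for i = 0, 1, 2, …
2032-12-15 is 25 days after the start; 25 ÷ 25 = 1 remainder 0. First occurrence in the window: #2 on 2032-12-15 (1×25 = 25 days in).
2033-09-11 is 295 days after the start; 295 ÷ 25 = 11 remainder 20. Last occurrence in the window: #12 on 2033-08-22.
Occurrences #2 through #12: 11 in total.

11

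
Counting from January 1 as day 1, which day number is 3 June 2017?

154

Days in months before June: 31 + 28 + 31 + 30 + 31 = 151.
Plus 3 days into June → day 154.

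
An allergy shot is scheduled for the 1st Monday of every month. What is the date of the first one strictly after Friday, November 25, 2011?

December 5, 2011

November 2011 starts on a Tuesday, so its 1st Monday is November 7, 2011 (6 days in).
That is not after November 25, 2011, so look at December 2011.
December 2011 starts on a Thursday, so its 1st Monday is December 5, 2011 (4 days in).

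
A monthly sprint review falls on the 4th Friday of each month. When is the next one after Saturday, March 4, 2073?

March 2073 starts on a Wednesday; its first Friday is the 3rd, so the 4th Friday is the 24th — March 24, 2073.
March 24, 2073 is after March 4, 2073, so that is the next one.

March 24, 2073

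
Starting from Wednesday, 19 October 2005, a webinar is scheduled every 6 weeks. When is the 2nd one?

The 2nd occurrence is 1 interval after the first: 1 × 42 = 42 days after 19 October 2005.
October has 31 days — 12 days to the end of October leaves 30.
30 days into November → 30 November 2005.

30 November 2005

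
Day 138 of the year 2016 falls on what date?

January has 31 days (138 − 31 = 107 remain).
February has 29 days (107 − 29 = 78 remain).
March has 31 days (78 − 31 = 47 remain).
April has 30 days (47 − 30 = 17 remain).
17 into May → May 17.

May 17, 2016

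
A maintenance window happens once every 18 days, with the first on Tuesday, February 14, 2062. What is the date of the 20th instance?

The 20th occurrence is 19 intervals after the first: 19 × 18 = 342 days after February 14, 2062.
February has 28 days — 14 days to the end of February leaves 328.
March has 31 days (297 left).
April has 30 days (267 left).
May has 31 days (236 left).
June has 30 days (206 left).
July has 31 days (175 left).
August has 31 days (144 left).
September has 30 days (114 left).
October has 31 days (83 left).
November has 30 days (53 left).
December has 31 days (22 left).
22 days into January → January 22, 2063.

January 22, 2063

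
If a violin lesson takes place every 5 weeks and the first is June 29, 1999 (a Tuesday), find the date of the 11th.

June 13, 2000

The 11th occurrence is 10 intervals after the first: 10 × 35 = 350 days after June 29, 1999.
June has 30 days — 1 day to the end of June leaves 349.
July has 31 days (318 left).
August has 31 days (287 left).
September has 30 days (257 left).
October has 31 days (226 left).
November has 30 days (196 left).
December has 31 days (165 left).
January has 31 days (134 left).
February has 29 days (105 left).
March has 31 days (74 left).
April has 30 days (44 left).
May has 31 days (13 left).
13 days into June → June 13, 2000.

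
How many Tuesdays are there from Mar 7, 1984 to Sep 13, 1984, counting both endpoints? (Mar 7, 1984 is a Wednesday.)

Mar 7, 1984 is a Wednesday; the first Tuesday on or after it is Mar 13, 1984 (6 days later).
From Mar 13, 1984 to Sep 13, 1984: 18 + 30 + 31 + 30 + 31 + 31 + 13 = 184 days (rest of Mar, Apr, May, Jun, Jul, Aug, Sep).
184 ÷ 7 = 26 full weeks with remainder 2, so 26 more Tuesdays after the first → 27.

27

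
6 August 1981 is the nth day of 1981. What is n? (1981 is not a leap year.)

Days in months before August: 31 + 28 + 31 + 30 + 31 + 30 + 31 = 212.
Plus 6 days into August → day 218.

218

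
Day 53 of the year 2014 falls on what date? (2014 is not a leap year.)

January has 31 days (53 − 31 = 22 remain).
22 into February → February 22.

2014-02-22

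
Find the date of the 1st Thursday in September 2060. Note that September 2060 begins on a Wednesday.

September 2060 begins on a Wednesday, so the first Thursday is September 2 (1 day later).

2060-09-02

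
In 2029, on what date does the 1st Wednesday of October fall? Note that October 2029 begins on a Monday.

October 2029 begins on a Monday, so the first Wednesday is October 3 (2 days later).

3 October 2029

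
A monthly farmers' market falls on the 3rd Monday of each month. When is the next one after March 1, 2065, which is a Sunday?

March 2065 starts on a Sunday; its first Monday is the 2nd, so the 3rd Monday is the 16th — March 16, 2065.
March 16, 2065 is after March 1, 2065, so that is the next one.

March 16, 2065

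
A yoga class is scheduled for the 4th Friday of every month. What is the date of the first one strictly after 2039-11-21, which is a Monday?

November 2039 starts on a Tuesday; its first Friday is the 4th, so the 4th Friday is the 25th — 2039-11-25.
2039-11-25 is after 2039-11-21, so that is the next one.

2039-11-25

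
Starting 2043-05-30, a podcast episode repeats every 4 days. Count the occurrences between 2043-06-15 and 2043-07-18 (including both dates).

Occurrences land 4·i days after 2043-05-30 for i = 0, 1, 2, …
2043-06-15 is 16 days after the start; 16 ÷ 4 = 4 remainder 0. First occurrence in the window: #5 on 2043-06-15 (4×4 = 16 days in).
2043-07-18 is 49 days after the start; 49 ÷ 4 = 12 remainder 1. Last occurrence in the window: #13 on 2043-07-17.
Occurrences #5 through #13: 9 in total.

9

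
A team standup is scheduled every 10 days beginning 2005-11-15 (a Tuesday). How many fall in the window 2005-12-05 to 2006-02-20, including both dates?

8

Occurrences land 10·i days after 2005-11-15 for i = 0, 1, 2, …
2005-12-05 is 20 days after the start; 20 ÷ 10 = 2 remainder 0. First occurrence in the window: #3 on 2005-12-05 (2×10 = 20 days in).
2006-02-20 is 97 days after the start; 97 ÷ 10 = 9 remainder 7. Last occurrence in the window: #10 on 2006-02-13.
Occurrences #3 through #10: 8 in total.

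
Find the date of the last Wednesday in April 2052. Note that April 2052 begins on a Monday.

April 2052 begins on a Monday, so the first Wednesday is April 3 (2 days later).
April 2052 has 30 days. Adding weeks: 3, 10, 17, 24 — the last one ≤ 30 is the 24th.

24 April 2052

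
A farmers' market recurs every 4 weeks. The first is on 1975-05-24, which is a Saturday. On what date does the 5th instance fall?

The 5th occurrence is 4 intervals after the first: 4 × 28 = 112 days after 1975-05-24.
May has 31 days — 7 days to the end of May leaves 105.
June has 30 days (75 left).
July has 31 days (44 left).
August has 31 days (13 left).
13 days into September → 1975-09-13.

1975-09-13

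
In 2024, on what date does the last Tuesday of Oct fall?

Oct 29, 2024

Oct 2024 begins on a Tuesday, so the first Tuesday is Oct 1.
Oct 2024 has 31 days. Adding weeks: 1, 8, 15, 22, 29 — the last one ≤ 31 is the 29th.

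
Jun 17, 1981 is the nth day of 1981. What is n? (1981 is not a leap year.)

Days in months before Jun: 31 + 28 + 31 + 30 + 31 = 151.
Plus 17 days into Jun → day 168.

168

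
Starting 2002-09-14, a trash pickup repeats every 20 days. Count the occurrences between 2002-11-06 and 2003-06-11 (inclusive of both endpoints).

Occurrences land 20·i days after 2002-09-14 for i = 0, 1, 2, …
2002-11-06 is 53 days after the start; 53 ÷ 20 = 2 remainder 13; since the remainder is 13, round up to i = 3. First occurrence in the window: #4 on 2002-11-13 (3×20 = 60 days in).
2003-06-11 is 270 days after the start; 270 ÷ 20 = 13 remainder 10. Last occurrence in the window: #14 on 2003-06-01.
Occurrences #4 through #14: 11 in total.

11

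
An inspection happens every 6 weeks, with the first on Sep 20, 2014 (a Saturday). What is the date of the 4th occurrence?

Jan 24, 2015

The 4th occurrence is 3 intervals after the first: 3 × 42 = 126 days after Sep 20, 2014.
Sep has 30 days — 10 days to the end of Sep leaves 116.
Oct has 31 days (85 left).
Nov has 30 days (55 left).
Dec has 31 days (24 left).
24 days into Jan → Jan 24, 2015.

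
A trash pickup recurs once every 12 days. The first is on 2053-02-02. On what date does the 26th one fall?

2053-11-29

The 26th occurrence is 25 intervals after the first: 25 × 12 = 300 days after 2053-02-02.
February has 28 days — 26 days to the end of February leaves 274.
March has 31 days (243 left).
April has 30 days (213 left).
May has 31 days (182 left).
June has 30 days (152 left).
July has 31 days (121 left).
August has 31 days (90 left).
September has 30 days (60 left).
October has 31 days (29 left).
29 days into November → 2053-11-29.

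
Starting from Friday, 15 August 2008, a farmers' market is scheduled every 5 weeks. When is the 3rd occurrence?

The 3rd occurrence is 2 intervals after the first: 2 × 35 = 70 days after 15 August 2008.
August has 31 days — 16 days to the end of August leaves 54.
September has 30 days (24 left).
24 days into October → 24 October 2008.

24 October 2008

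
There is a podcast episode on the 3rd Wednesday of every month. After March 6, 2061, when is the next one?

March 2061 starts on a Tuesday; its first Wednesday is the 2nd, so the 3rd Wednesday is the 16th — March 16, 2061.
March 16, 2061 is after March 6, 2061, so that is the next one.

March 16, 2061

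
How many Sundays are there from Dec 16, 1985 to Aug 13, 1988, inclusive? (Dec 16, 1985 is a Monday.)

138

Dec 16, 1985 is a Monday; the first Sunday on or after it is Dec 22, 1985 (6 days later).
From Dec 22, 1985 to Aug 13, 1988: 9 + 365 + 365 + 226 = 965 days (rest of 1985, 1986, 1987, to Aug 13, 1988 in 1988).
965 ÷ 7 = 137 full weeks with remainder 6, so 137 more Sundays after the first → 138.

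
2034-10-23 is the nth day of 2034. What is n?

296

Days in months before October: 31 + 28 + 31 + 30 + 31 + 30 + 31 + 31 + 30 = 273.
Plus 23 days into October → day 296.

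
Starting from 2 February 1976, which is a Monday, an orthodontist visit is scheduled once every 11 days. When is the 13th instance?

The 13th occurrence is 12 intervals after the first: 12 × 11 = 132 days after 2 February 1976.
February has 29 days — 27 days to the end of February leaves 105.
March has 31 days (74 left).
April has 30 days (44 left).
May has 31 days (13 left).
13 days into June → 13 June 1976.

13 June 1976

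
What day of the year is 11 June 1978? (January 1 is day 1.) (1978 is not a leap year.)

Days in months before June: 31 + 28 + 31 + 30 + 31 = 151.
Plus 11 days into June → day 162.

162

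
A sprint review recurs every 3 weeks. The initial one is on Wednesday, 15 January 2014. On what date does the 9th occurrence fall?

2 July 2014

The 9th occurrence is 8 intervals after the first: 8 × 21 = 168 days after 15 January 2014.
January has 31 days — 16 days to the end of January leaves 152.
February has 28 days (124 left).
March has 31 days (93 left).
April has 30 days (63 left).
May has 31 days (32 left).
June has 30 days (2 left).
2 days into July → 2 July 2014.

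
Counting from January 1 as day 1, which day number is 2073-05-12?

Days in months before May: 31 + 28 + 31 + 30 = 120.
Plus 12 days into May → day 132.

132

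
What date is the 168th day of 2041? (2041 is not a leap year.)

2041-06-17

January has 31 days (168 − 31 = 137 remain).
February has 28 days (137 − 28 = 109 remain).
March has 31 days (109 − 31 = 78 remain).
April has 30 days (78 − 30 = 48 remain).
May has 31 days (48 − 31 = 17 remain).
17 into June → June 17.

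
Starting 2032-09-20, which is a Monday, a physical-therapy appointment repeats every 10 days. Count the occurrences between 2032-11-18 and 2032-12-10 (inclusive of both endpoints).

Occurrences land 10·i days after 2032-09-20 for i = 0, 1, 2, …
2032-11-18 is 59 days after the start; 59 ÷ 10 = 5 remainder 9; since the remainder is 9, round up to i = 6. First occurrence in the window: #7 on 2032-11-19 (6×10 = 60 days in).
2032-12-10 is 81 days after the start; 81 ÷ 10 = 8 remainder 1. Last occurrence in the window: #9 on 2032-12-09.
Occurrences #7 through #9: 3 in total.

3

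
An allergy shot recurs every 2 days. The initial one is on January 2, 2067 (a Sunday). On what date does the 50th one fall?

The 50th occurrence is 49 intervals after the first: 49 × 2 = 98 days after January 2, 2067.
January has 31 days — 29 days to the end of January leaves 69.
February has 28 days (41 left).
March has 31 days (10 left).
10 days into April → April 10, 2067.

April 10, 2067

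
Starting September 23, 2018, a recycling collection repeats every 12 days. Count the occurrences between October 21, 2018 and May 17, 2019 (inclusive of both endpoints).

17

Occurrences land 12·i days after September 23, 2018 for i = 0, 1, 2, …
October 21, 2018 is 28 days after the start; 28 ÷ 12 = 2 remainder 4; since the remainder is 4, round up to i = 3. First occurrence in the window: #4 on October 29, 2018 (3×12 = 36 days in).
May 17, 2019 is 236 days after the start; 236 ÷ 12 = 19 remainder 8. Last occurrence in the window: #20 on May 9, 2019.
Occurrences #4 through #20: 17 in total.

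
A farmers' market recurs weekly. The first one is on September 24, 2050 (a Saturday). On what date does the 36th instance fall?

May 27, 2051

The 36th occurrence is 35 intervals after the first: 35 × 7 = 245 days after September 24, 2050.
September has 30 days — 6 days to the end of September leaves 239.
October has 31 days (208 left).
November has 30 days (178 left).
December has 31 days (147 left).
January has 31 days (116 left).
February has 28 days (88 left).
March has 31 days (57 left).
April has 30 days (27 left).
27 days into May → May 27, 2051.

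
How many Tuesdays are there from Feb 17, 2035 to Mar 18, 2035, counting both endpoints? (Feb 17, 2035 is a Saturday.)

4

Feb 17, 2035 is a Saturday; the first Tuesday on or after it is Feb 20, 2035 (3 days later).
From Feb 20, 2035 to Mar 18, 2035: 8 + 18 = 26 days (rest of Feb, Mar).
26 ÷ 7 = 3 full weeks with remainder 5, so 3 more Tuesdays after the first → 4.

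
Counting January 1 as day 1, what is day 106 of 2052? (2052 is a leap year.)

Jan has 31 days (106 − 31 = 75 remain).
Feb has 29 days (75 − 29 = 46 remain).
Mar has 31 days (46 − 31 = 15 remain).
15 into Apr → Apr 15.

Apr 15, 2052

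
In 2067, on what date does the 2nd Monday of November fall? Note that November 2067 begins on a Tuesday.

November 14, 2067

November 2067 begins on a Tuesday, so the first Monday is November 7 (6 days later).
The 2nd Monday is 1 weeks later: 7 + 7 = 14.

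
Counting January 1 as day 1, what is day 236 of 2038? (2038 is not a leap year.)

August 24, 2038

January has 31 days (236 − 31 = 205 remain).
February has 28 days (205 − 28 = 177 remain).
March has 31 days (177 − 31 = 146 remain).
April has 30 days (146 − 30 = 116 remain).
May has 31 days (116 − 31 = 85 remain).
June has 30 days (85 − 30 = 55 remain).
July has 31 days (55 − 31 = 24 remain).
24 into August → August 24.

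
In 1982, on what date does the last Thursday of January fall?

January 28, 1982

January 1982 begins on a Friday, so the first Thursday is January 7 (6 days later).
January 1982 has 31 days. Adding weeks: 7, 14, 21, 28 — the last one ≤ 31 is the 28th.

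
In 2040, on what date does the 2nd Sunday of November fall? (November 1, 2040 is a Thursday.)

November 2040 begins on a Thursday, so the first Sunday is November 4 (3 days later).
The 2nd Sunday is 1 weeks later: 4 + 7 = 11.

11 November 2040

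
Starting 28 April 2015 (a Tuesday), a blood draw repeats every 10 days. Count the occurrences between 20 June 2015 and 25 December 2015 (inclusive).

19

Occurrences land 10·i days after 28 April 2015 for i = 0, 1, 2, …
20 June 2015 is 53 days after the start; 53 ÷ 10 = 5 remainder 3; since the remainder is 3, round up to i = 6. First occurrence in the window: #7 on 27 June 2015 (6×10 = 60 days in).
25 December 2015 is 241 days after the start; 241 ÷ 10 = 24 remainder 1. Last occurrence in the window: #25 on 24 December 2015.
Occurrences #7 through #25: 19 in total.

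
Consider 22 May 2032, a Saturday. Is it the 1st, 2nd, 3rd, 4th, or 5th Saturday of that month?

4th

Day 22 falls in week ⌈22/7⌉ of the month.
Days 1–7 hold the 1st Saturday, 8–14 the 2nd, 15–21 the 3rd, 22–28 the 4th, 29–31 the 5th.
22 is in the range for the 4th.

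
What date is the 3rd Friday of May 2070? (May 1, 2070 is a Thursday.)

May 16, 2070

May 2070 begins on a Thursday, so the first Friday is May 2 (1 day later).
The 3rd Friday is 2 weeks later: 2 + 14 = 16.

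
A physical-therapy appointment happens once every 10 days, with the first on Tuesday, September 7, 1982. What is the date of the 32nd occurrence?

July 14, 1983

The 32nd occurrence is 31 intervals after the first: 31 × 10 = 310 days after September 7, 1982.
September has 30 days — 23 days to the end of September leaves 287.
October has 31 days (256 left).
November has 30 days (226 left).
December has 31 days (195 left).
January has 31 days (164 left).
February has 28 days (136 left).
March has 31 days (105 left).
April has 30 days (75 left).
May has 31 days (44 left).
June has 30 days (14 left).
14 days into July → July 14, 1983.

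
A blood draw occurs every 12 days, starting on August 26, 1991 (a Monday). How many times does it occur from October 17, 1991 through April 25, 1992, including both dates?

16

Occurrences land 12·i days after August 26, 1991 for i = 0, 1, 2, …
October 17, 1991 is 52 days after the start; 52 ÷ 12 = 4 remainder 4; since the remainder is 4, round up to i = 5. First occurrence in the window: #6 on October 25, 1991 (5×12 = 60 days in).
April 25, 1992 is 243 days after the start; 243 ÷ 12 = 20 remainder 3. Last occurrence in the window: #21 on April 22, 1992.
Occurrences #6 through #21: 16 in total.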